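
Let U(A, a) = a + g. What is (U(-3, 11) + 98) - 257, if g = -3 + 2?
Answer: -149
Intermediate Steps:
g = -1
U(A, a) = -1 + a (U(A, a) = a - 1 = -1 + a)
(U(-3, 11) + 98) - 257 = ((-1 + 11) + 98) - 257 = (10 + 98) - 257 = 108 - 257 = -149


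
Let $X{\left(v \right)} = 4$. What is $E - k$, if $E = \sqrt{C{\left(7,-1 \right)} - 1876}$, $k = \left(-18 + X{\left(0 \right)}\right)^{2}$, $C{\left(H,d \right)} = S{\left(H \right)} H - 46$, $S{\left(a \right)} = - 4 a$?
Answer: $-196 + i \sqrt{2118} \approx -196.0 + 46.022 i$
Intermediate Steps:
$C{\left(H,d \right)} = -46 - 4 H^{2}$ ($C{\left(H,d \right)} = - 4 H H - 46 = - 4 H^{2} - 46 = -46 - 4 H^{2}$)
$k = 196$ ($k = \left(-18 + 4\right)^{2} = \left(-14\right)^{2} = 196$)
$E = i \sqrt{2118}$ ($E = \sqrt{\left(-46 - 4 \cdot 7^{2}\right) - 1876} = \sqrt{\left(-46 - 196\right) - 1876} = \sqrt{-242 - 1876} = \sqrt{-2118} = i \sqrt{2118} \approx 46.022 i$)
$E - k = i \sqrt{2118} - 196 = -196 + i \sqrt{2118}$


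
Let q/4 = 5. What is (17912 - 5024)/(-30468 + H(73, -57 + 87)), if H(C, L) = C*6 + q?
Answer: -6444/15005 ≈ -0.42946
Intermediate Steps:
q = 20 (q = 4*5 = 20)
H(C, L) = 20 + 6*C (H(C, L) = C*6 + 20 = 6*C + 20 = 20 + 6*C)
(17912 - 5024)/(-30468 + H(73, -57 + 87)) = (17912 - 5024)/(-30468 + (20 + 6*73)) = 12888/(-30468 + (20 + 438)) = 12888/(-30468 + 458) = 12888/(-30010) = 12888*(-1/30010) = -6444/15005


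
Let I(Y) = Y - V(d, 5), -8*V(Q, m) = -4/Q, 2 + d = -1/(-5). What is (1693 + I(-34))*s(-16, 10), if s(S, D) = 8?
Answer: 119468/9 ≈ 13274.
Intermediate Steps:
d = -9/5 (d = -2 - 1/(-5) = -2 - 1*(-⅕) = -2 + ⅕ = -9/5 ≈ -1.8000)
V(Q, m) = 1/(2*Q) (V(Q, m) = -(-1)/(2*Q) = 1/(2*Q))
I(Y) = 5/18 + Y (I(Y) = Y - 1/(2*(-9/5)) = Y - (-5)/(2*9) = Y - 1*(-5/18) = Y + 5/18 = 5/18 + Y)
(1693 + I(-34))*s(-16, 10) = (1693 + (5/18 - 34))*8 = (1693 - 607/18)*8 = (29867/18)*8 = 119468/9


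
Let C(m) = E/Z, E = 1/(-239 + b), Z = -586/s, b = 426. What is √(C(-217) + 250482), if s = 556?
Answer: 2*√187990098723086/54791 ≈ 500.48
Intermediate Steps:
Z = -293/278 (Z = -586/556 = -586*1/556 = -293/278 ≈ -1.0540)
E = 1/187 (E = 1/(-239 + 426) = 1/187 ≈ 0.0053476)
C(m) = -278/54791 (C(m) = 1/(187*(-293/278)) = (1/187)*(-278/293) = -278/54791)
√(C(-217) + 250482) = √(-278/54791 + 250482) = √(13724158984/54791) = 2*√187990098723086/54791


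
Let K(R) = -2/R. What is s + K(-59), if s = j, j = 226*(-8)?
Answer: -106670/59 ≈ -1808.0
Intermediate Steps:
j = -1808
s = -1808
s + K(-59) = -1808 - 2/(-59) = -1808 - 2*(-1/59) = -1808 + 2/59 = -106670/59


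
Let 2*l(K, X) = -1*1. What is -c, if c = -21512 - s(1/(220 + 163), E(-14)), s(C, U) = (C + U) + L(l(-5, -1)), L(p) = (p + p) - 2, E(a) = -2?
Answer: 8237182/383 ≈ 21507.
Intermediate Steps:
l(K, X) = -½ (l(K, X) = (-1*1)/2 = (½)*(-1) = -½)
L(p) = -2 + 2*p (L(p) = 2*p - 2 = -2 + 2*p)
s(C, U) = -3 + C + U (s(C, U) = (C + U) + (-2 + 2*(-½)) = (C + U) + (-2 - 1) = (C + U) - 3 = -3 + C + U)
c = -8237182/383 (c = -21512 - (-3 + 1/(220 + 163) - 2) = -21512 - (-3 + 1/383 - 2) = -21512 - 1*(-1914/383) = -21512 + 1914/383 = -8237182/383 ≈ -21507.)
-c = -1*(-8237182/383) = 8237182/383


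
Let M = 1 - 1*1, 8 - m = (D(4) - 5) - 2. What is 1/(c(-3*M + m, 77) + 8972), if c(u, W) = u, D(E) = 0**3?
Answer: 1/8987 ≈ 0.00011127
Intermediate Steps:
D(E) = 0
m = 15 (m = 8 - ((0 - 5) - 2) = 8 - (-5 - 2) = 8 - 1*(-7) = 8 + 7 = 15)
M = 0 (M = 1 - 1 = 0)
1/(c(-3*M + m, 77) + 8972) = 1/((-3*0 + 15) + 8972) = 1/((0 + 15) + 8972) = 1/(15 + 8972) = 1/8987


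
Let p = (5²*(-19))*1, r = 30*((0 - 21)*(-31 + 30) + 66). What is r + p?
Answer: 2135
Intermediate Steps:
r = 2610 (r = 30*(-21*(-1) + 66) = 30*(21 + 66) = 30*87 = 2610)
p = -475 (p = (25*(-19))*1 = -475*1 = -475)
r + p = 2610 - 475 = 2135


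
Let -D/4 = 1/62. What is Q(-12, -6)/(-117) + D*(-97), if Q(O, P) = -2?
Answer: 22760/3627 ≈ 6.2752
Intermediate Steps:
D = -2/31 (D = -4/62 = -4*1/62 = -2/31 ≈ -0.064516)
Q(-12, -6)/(-117) + D*(-97) = -2/(-117) - 2/31*(-97) = -2*(-1/117) + 194/31 = 2/117 + 194/31 = 22760/3627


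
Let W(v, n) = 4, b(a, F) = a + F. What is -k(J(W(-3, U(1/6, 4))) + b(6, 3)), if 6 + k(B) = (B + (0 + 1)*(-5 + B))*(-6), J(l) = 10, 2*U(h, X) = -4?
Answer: 204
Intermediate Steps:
U(h, X) = -2 (U(h, X) = (½)*(-4) = -2)
b(a, F) = F + a
k(B) = 24 - 12*B (k(B) = -6 + (B + (0 + 1)*(-5 + B))*(-6) = -6 + (B + 1*(-5 + B))*(-6) = -6 + (B + (-5 + B))*(-6) = -6 + (-5 + 2*B)*(-6) = -6 + (30 - 12*B) = 24 - 12*B)
-k(J(W(-3, U(1/6, 4))) + b(6, 3)) = -(24 - 12*(10 + (3 + 6))) = -(24 - 12*(10 + 9)) = -(24 - 12*19) = -(24 - 228) = -1*(-204) = 204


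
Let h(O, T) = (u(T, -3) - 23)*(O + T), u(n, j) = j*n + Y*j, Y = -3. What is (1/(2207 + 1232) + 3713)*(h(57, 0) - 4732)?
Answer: -70612614240/3439 ≈ -2.0533e+7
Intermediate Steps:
u(n, j) = -3*j + j*n (u(n, j) = j*n - 3*j = -3*j + j*n)
h(O, T) = (-14 - 3*T)*(O + T) (h(O, T) = (-3*(-3 + T) - 23)*(O + T) = ((9 - 3*T) - 23)*(O + T) = (-14 - 3*T)*(O + T))
(1/(2207 + 1232) + 3713)*(h(57, 0) - 4732) = (1/(2207 + 1232) + 3713)*((-14*57 - 14*0 - 3*0² - 3*57*0) - 4732) = (1/3439 + 3713)*((-798 + 0 - 3*0 + 0) - 4732) = (1/3439 + 3713)*((-798 + 0 + 0 + 0) - 4732) = 12769008*(-798 - 4732)/3439 = (12769008/3439)*(-5530) = -70612614240/3439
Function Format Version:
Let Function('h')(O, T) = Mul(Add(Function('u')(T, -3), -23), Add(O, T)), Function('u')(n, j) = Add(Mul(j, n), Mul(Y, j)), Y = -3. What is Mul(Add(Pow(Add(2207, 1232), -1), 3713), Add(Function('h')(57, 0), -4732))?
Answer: Rational(-70612614240, 3439) ≈ -2.0533e+7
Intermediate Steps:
Function('u')(n, j) = Add(Mul(-3, j), Mul(j, n)) (Function('u')(n, j) = Add(Mul(j, n), Mul(-3, j)) = Add(Mul(-3, j), Mul(j, n)))
Function('h')(O, T) = Mul(Add(-14, Mul(-3, T)), Add(O, T)) (Function('h')(O, T) = Mul(Add(Mul(-3, Add(-3, T)), -23), Add(O, T)) = Mul(Add(Add(9, Mul(-3, T)), -23), Add(O, T)) = Mul(Add(-14, Mul(-3, T)), Add(O, T)))
Mul(Add(Pow(Add(2207, 1232), -1), 3713), Add(Function('h')(57, 0), -4732)) = Mul(Add(Pow(Add(2207, 1232), -1), 3713), Add(Add(Mul(-14, 57), Mul(-14, 0), Mul(-3, Pow(0, 2)), Mul(-3, 57, 0)), -4732)) = Mul(Add(Pow(3439, -1), 3713), Add(Add(-798, 0, Mul(-3, 0), 0), -4732)) = Mul(Add(Rational(1, 3439), 3713), Add(Add(-798, 0, 0, 0), -4732)) = Mul(Rational(12769008, 3439), Add(-798, -4732)) = Mul(Rational(12769008, 3439), -5530) = Rational(-70612614240, 3439)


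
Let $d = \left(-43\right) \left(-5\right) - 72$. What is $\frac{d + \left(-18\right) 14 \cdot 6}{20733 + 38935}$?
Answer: $- \frac{1369}{59668} \approx -0.022944$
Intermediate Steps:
$d = 143$ ($d = 215 - 72 = 143$)
$\frac{d + \left(-18\right) 14 \cdot 6}{20733 + 38935} = \frac{143 + \left(-18\right) 14 \cdot 6}{20733 + 38935} = \frac{143 - 1512}{59668} = \left(143 - 1512\right) \frac{1}{59668} = \left(-1369\right) \frac{1}{59668} = - \frac{1369}{59668}$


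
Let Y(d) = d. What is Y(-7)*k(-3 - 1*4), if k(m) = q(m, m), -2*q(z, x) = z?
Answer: -49/2 ≈ -24.500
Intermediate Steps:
q(z, x) = -z/2
k(m) = -m/2
Y(-7)*k(-3 - 1*4) = -(-7)*(-3 - 1*4)/2 = -(-7)*(-3 - 4)/2 = -(-7)*(-7)/2 = -7*7/2 = -49/2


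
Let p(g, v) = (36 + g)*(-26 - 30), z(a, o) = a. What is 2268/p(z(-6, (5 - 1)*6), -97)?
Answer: -27/20 ≈ -1.3500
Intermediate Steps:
p(g, v) = -2016 - 56*g (p(g, v) = (36 + g)*(-56) = -2016 - 56*g)
2268/p(z(-6, (5 - 1)*6), -97) = 2268/(-2016 - 56*(-6)) = 2268/(-2016 + 336) = 2268/(-1680) = 2268*(-1/1680) = -27/20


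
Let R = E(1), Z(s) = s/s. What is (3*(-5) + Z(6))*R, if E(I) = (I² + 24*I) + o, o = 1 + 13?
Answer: -546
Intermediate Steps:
Z(s) = 1
o = 14
E(I) = 14 + I² + 24*I (E(I) = (I² + 24*I) + 14 = 14 + I² + 24*I)
R = 39 (R = 14 + 1² + 24*1 = 14 + 1 + 24 = 39)
(3*(-5) + Z(6))*R = (3*(-5) + 1)*39 = (-15 + 1)*39 = -14*39 = -546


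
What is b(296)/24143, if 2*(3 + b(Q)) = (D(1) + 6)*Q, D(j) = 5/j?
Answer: 1625/24143 ≈ 0.067307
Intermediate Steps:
b(Q) = -3 + 11*Q/2 (b(Q) = -3 + ((5/1 + 6)*Q)/2 = -3 + ((5*1 + 6)*Q)/2 = -3 + ((5 + 6)*Q)/2 = -3 + (11*Q)/2 = -3 + 11*Q/2)
b(296)/24143 = (-3 + (11/2)*296)/24143 = (-3 + 1628)*(1/24143) = 1625*(1/24143) = 1625/24143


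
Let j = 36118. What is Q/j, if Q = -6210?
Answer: -3105/18059 ≈ -0.17194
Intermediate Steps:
Q/j = -6210/36118 = -6210*1/36118 = -3105/18059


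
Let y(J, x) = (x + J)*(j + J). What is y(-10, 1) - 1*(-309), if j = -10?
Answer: 489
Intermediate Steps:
y(J, x) = (-10 + J)*(J + x) (y(J, x) = (x + J)*(-10 + J) = (J + x)*(-10 + J) = (-10 + J)*(J + x))
y(-10, 1) - 1*(-309) = ((-10)**2 - 10*(-10) - 10*1 - 10*1) - 1*(-309) = (100 + 100 - 10 - 10) + 309 = 180 + 309 = 489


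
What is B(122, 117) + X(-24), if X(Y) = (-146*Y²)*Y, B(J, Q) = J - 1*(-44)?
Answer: 2018470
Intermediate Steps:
B(J, Q) = 44 + J (B(J, Q) = J + 44 = 44 + J)
X(Y) = -146*Y³
B(122, 117) + X(-24) = (44 + 122) - 146*(-24)³ = 166 - 146*(-13824) = 166 + 2018304 = 2018470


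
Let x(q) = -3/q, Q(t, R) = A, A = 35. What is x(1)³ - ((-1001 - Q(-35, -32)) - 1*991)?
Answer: 2000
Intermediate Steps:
Q(t, R) = 35
x(1)³ - ((-1001 - Q(-35, -32)) - 1*991) = (-3/1)³ - ((-1001 - 1*35) - 1*991) = (-3*1)³ - ((-1001 - 35) - 991) = (-3)³ - (-1036 - 991) = -27 - 1*(-2027) = -27 + 2027 = 2000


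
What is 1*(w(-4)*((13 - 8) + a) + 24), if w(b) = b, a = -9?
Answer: 40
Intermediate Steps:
1*(w(-4)*((13 - 8) + a) + 24) = 1*(-4*((13 - 8) - 9) + 24) = 1*(-4*(5 - 9) + 24) = 1*(-4*(-4) + 24) = 1*(16 + 24) = 1*40 = 40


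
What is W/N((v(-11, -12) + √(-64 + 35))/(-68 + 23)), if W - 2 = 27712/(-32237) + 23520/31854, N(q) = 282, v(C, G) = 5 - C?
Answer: 160769249/24131618853 ≈ 0.0066622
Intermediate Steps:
W = 321538498/171146233 (W = 2 + (27712/(-32237) + 23520/31854) = 2 + (27712*(-1/32237) + 23520*(1/31854)) = 2 + (-27712/32237 + 3920/5309) = 2 - 20753968/171146233 = 321538498/171146233 ≈ 1.8787)
W/N((v(-11, -12) + √(-64 + 35))/(-68 + 23)) = (321538498/171146233)/282 = (321538498/171146233)*(1/282) = 160769249/24131618853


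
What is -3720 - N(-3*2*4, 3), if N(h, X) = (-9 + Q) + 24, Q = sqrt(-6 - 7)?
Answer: -3735 - I*sqrt(13) ≈ -3735.0 - 3.6056*I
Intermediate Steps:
Q = I*sqrt(13) (Q = sqrt(-13) = I*sqrt(13) ≈ 3.6056*I)
N(h, X) = 15 + I*sqrt(13) (N(h, X) = (-9 + I*sqrt(13)) + 24 = 15 + I*sqrt(13))
-3720 - N(-3*2*4, 3) = -3720 - (15 + I*sqrt(13)) = -3720 + (-15 - I*sqrt(13)) = -3735 - I*sqrt(13)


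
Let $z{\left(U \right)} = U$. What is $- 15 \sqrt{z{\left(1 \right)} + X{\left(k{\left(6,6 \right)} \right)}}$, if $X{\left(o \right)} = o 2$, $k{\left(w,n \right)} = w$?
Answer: $- 15 \sqrt{13} \approx -54.083$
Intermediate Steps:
$X{\left(o \right)} = 2 o$
$- 15 \sqrt{z{\left(1 \right)} + X{\left(k{\left(6,6 \right)} \right)}} = - 15 \sqrt{1 + 2 \cdot 6} = - 15 \sqrt{1 + 12} = - 15 \sqrt{13}$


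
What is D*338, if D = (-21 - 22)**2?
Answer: 624962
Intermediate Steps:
D = 1849 (D = (-43)**2 = 1849)
D*338 = 1849*338 = 624962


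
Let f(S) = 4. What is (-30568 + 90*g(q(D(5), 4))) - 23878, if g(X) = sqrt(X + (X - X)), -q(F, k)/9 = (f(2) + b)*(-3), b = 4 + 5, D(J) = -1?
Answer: -54446 + 270*sqrt(39) ≈ -52760.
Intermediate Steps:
b = 9
q(F, k) = 351 (q(F, k) = -9*(4 + 9)*(-3) = -117*(-3) = -9*(-39) = 351)
g(X) = sqrt(X) (g(X) = sqrt(X + 0) = sqrt(X))
(-30568 + 90*g(q(D(5), 4))) - 23878 = (-30568 + 90*sqrt(351)) - 23878 = (-30568 + 90*(3*sqrt(39))) - 23878 = (-30568 + 270*sqrt(39)) - 23878 = -54446 + 270*sqrt(39)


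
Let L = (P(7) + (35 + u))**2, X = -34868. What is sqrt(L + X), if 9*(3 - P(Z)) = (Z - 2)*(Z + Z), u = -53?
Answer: I*sqrt(2782283)/9 ≈ 185.34*I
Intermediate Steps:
P(Z) = 3 - 2*Z*(-2 + Z)/9 (P(Z) = 3 - (Z - 2)*(Z + Z)/9 = 3 - (-2 + Z)*2*Z/9 = 3 - 2*Z*(-2 + Z)/9)
L = 42025/81 (L = ((3 - 2/9*7**2 + (4/9)*7) + (35 - 53))**2 = ((3 - 2/9*49 + 28/9) - 18)**2 = ((3 - 98/9 + 28/9) - 18)**2 = (-43/9 - 18)**2 = (-205/9)**2 = 42025/81 ≈ 518.83)
sqrt(L + X) = sqrt(42025/81 - 34868) = sqrt(-2782283/81) = I*sqrt(2782283)/9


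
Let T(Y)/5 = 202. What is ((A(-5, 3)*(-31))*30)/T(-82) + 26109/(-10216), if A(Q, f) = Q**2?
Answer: -26389209/1031816 ≈ -25.576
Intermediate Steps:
T(Y) = 1010 (T(Y) = 5*202 = 1010)
((A(-5, 3)*(-31))*30)/T(-82) + 26109/(-10216) = (((-5)**2*(-31))*30)/1010 + 26109/(-10216) = ((25*(-31))*30)*(1/1010) + 26109*(-1/10216) = -775*30*(1/1010) - 26109/10216 = -23250*1/1010 - 26109/10216 = -2325/101 - 26109/10216 = -26389209/1031816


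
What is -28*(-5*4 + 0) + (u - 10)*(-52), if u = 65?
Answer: -2300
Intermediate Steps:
-28*(-5*4 + 0) + (u - 10)*(-52) = -28*(-5*4 + 0) + (65 - 10)*(-52) = -28*(-20 + 0) + 55*(-52) = -28*(-20) - 2860 = 560 - 2860 = -2300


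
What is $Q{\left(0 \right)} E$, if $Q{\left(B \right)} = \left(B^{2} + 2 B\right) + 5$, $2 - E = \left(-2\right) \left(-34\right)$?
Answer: $-330$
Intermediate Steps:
$E = -66$ ($E = 2 - \left(-2\right) \left(-34\right) = 2 - 68 = -66$)
$Q{\left(B \right)} = 5 + B^{2} + 2 B$
$Q{\left(0 \right)} E = \left(5 + 0^{2} + 2 \cdot 0\right) \left(-66\right) = \left(5 + 0 + 0\right) \left(-66\right) = 5 \left(-66\right) = -330$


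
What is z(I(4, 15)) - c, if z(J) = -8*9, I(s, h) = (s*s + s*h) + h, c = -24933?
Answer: 24861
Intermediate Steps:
I(s, h) = h + s**2 + h*s (I(s, h) = (s**2 + h*s) + h = h + s**2 + h*s)
z(J) = -72
z(I(4, 15)) - c = -72 - 1*(-24933) = -72 + 24933 = 24861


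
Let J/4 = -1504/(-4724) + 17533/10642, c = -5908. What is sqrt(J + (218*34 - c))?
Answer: 5*sqrt(21052653579037842)/6284101 ≈ 115.45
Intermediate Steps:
J = 49415730/6284101 (J = 4*(-1504/(-4724) + 17533/10642) = 4*(-1504*(-1/4724) + 17533*(1/10642)) = 4*(376/1181 + 17533/10642) = 4*(24707865/12568202) = 49415730/6284101 ≈ 7.8636)
sqrt(J + (218*34 - c)) = sqrt(49415730/6284101 + (218*34 - 1*(-5908))) = sqrt(49415730/6284101 + (7412 + 5908)) = sqrt(49415730/6284101 + 13320) = sqrt(83753641050/6284101) = 5*sqrt(21052653579037842)/6284101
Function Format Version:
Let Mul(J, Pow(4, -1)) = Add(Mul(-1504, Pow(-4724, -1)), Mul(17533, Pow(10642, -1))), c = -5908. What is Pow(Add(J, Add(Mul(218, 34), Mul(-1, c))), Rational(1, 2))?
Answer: Mul(Rational(5, 6284101), Pow(21052653579037842, Rational(1, 2))) ≈ 115.45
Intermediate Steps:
J = Rational(49415730, 6284101) (J = Mul(4, Add(Mul(-1504, Pow(-4724, -1)), Mul(17533, Pow(10642, -1)))) = Mul(4, Add(Mul(-1504, Rational(-1, 4724)), Mul(17533, Rational(1, 10642)))) = Mul(4, Add(Rational(376, 1181), Rational(17533, 10642))) = Mul(4, Rational(24707865, 12568202)) = Rational(49415730, 6284101) ≈ 7.8636)
Pow(Add(J, Add(Mul(218, 34), Mul(-1, c))), Rational(1, 2)) = Pow(Add(Rational(49415730, 6284101), Add(Mul(218, 34), Mul(-1, -5908))), Rational(1, 2)) = Pow(Add(Rational(49415730, 6284101), Add(7412, 5908)), Rational(1, 2)) = Pow(Add(Rational(49415730, 6284101), 13320), Rational(1, 2)) = Pow(Rational(83753641050, 6284101), Rational(1, 2)) = Mul(Rational(5, 6284101), Pow(21052653579037842, Rational(1, 2)))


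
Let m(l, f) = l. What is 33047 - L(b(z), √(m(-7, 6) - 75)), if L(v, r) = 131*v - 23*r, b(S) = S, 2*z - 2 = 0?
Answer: 32916 + 23*I*√82 ≈ 32916.0 + 208.27*I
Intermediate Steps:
z = 1 (z = 1 + (½)*0 = 1 + 0 = 1)
L(v, r) = -23*r + 131*v
33047 - L(b(z), √(m(-7, 6) - 75)) = 33047 - (-23*√(-7 - 75) + 131*1) = 33047 - (-23*I*√82 + 131) = 33047 - (131 - 23*I*√82) = 33047 + (-131 + 23*I*√82) = 32916 + 23*I*√82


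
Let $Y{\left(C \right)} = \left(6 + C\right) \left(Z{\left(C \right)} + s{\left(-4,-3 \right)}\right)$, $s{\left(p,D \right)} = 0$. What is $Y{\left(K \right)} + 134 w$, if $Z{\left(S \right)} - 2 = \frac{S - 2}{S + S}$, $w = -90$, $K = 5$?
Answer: $- \frac{120347}{10} \approx -12035.0$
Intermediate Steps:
$Z{\left(S \right)} = 2 + \frac{-2 + S}{2 S}$ ($Z{\left(S \right)} = 2 + \frac{S - 2}{S + S} = 2 + \frac{-2 + S}{2 S}$)
$Y{\left(C \right)} = \left(6 + C\right) \left(\frac{5}{2} - \frac{1}{C}\right)$ ($Y{\left(C \right)} = \left(6 + C\right) \left(\left(\frac{5}{2} - \frac{1}{C}\right) + 0\right) = \left(6 + C\right) \left(\frac{5}{2} - \frac{1}{C}\right)$)
$Y{\left(K \right)} + 134 w = \left(14 - \frac{6}{5} + \frac{5}{2} \cdot 5\right) + 134 \left(-90\right) = \left(14 - \frac{6}{5} + \frac{25}{2}\right) - 12060 = \frac{253}{10} - 12060 = - \frac{120347}{10}$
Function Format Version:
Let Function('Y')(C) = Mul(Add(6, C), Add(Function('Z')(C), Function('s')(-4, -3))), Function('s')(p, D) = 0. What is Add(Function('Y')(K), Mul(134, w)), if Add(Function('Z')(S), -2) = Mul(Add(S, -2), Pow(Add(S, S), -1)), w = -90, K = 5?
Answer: Rational(-120347, 10) ≈ -12035.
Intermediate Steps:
Function('Z')(S) = Add(2, Mul(Rational(1, 2), Pow(S, -1), Add(-2, S))) (Function('Z')(S) = Add(2, Mul(Add(S, -2), Pow(Add(S, S), -1))) = Add(2, Mul(Add(-2, S), Pow(Mul(2, S), -1))) = Add(2, Mul(Add(-2, S), Mul(Rational(1, 2), Pow(S, -1)))) = Add(2, Mul(Rational(1, 2), Pow(S, -1), Add(-2, S))))
Function('Y')(C) = Mul(Add(6, C), Add(Rational(5, 2), Mul(-1, Pow(C, -1)))) (Function('Y')(C) = Mul(Add(6, C), Add(Add(Rational(5, 2), Mul(-1, Pow(C, -1))), 0)) = Mul(Add(6, C), Add(Rational(5, 2), Mul(-1, Pow(C, -1)))))
Add(Function('Y')(K), Mul(134, w)) = Add(Add(14, Mul(-6, Pow(5, -1)), Mul(Rational(5, 2), 5)), Mul(134, -90)) = Add(Add(14, Mul(-6, Rational(1, 5)), Rational(25, 2)), -12060) = Add(Add(14, Rational(-6, 5), Rational(25, 2)), -12060) = Add(Rational(253, 10), -12060) = Rational(-120347, 10)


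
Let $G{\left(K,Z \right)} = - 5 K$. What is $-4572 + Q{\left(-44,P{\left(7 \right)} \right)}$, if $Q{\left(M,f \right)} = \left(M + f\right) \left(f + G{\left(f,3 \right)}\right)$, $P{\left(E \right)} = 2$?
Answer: $-4236$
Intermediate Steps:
$Q{\left(M,f \right)} = - 4 f \left(M + f\right)$ ($Q{\left(M,f \right)} = \left(M + f\right) \left(f - 5 f\right) = \left(M + f\right) \left(- 4 f\right) = - 4 f \left(M + f\right)$)
$-4572 + Q{\left(-44,P{\left(7 \right)} \right)} = -4572 + 4 \cdot 2 \left(\left(-1\right) \left(-44\right) - 2\right) = -4572 + 4 \cdot 2 \left(44 - 2\right) = -4572 + 4 \cdot 2 \cdot 42 = -4572 + 336 = -4236$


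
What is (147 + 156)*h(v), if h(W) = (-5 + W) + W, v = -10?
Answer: -7575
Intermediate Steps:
h(W) = -5 + 2*W
(147 + 156)*h(v) = (147 + 156)*(-5 + 2*(-10)) = 303*(-5 - 20) = 303*(-25) = -7575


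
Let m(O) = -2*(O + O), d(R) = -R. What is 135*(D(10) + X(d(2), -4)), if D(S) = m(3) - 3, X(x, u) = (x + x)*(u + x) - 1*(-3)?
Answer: 1620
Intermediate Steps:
m(O) = -4*O
X(x, u) = 3 + 2*x*(u + x) (X(x, u) = (2*x)*(u + x) + 3 = 2*x*(u + x) + 3 = 3 + 2*x*(u + x))
D(S) = -15 (D(S) = -4*3 - 3 = -12 - 3 = -15)
135*(D(10) + X(d(2), -4)) = 135*(-15 + (3 + 2*(-1*2)² + 2*(-4)*(-1*2))) = 135*(-15 + (3 + 2*(-2)² + 2*(-4)*(-2))) = 135*(-15 + (3 + 2*4 + 16)) = 135*(-15 + (3 + 8 + 16)) = 135*(-15 + 27) = 135*12 = 1620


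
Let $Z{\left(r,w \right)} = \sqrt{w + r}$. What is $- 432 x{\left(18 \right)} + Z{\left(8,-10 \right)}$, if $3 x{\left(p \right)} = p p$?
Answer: $-46656 + i \sqrt{2} \approx -46656.0 + 1.4142 i$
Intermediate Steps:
$x{\left(p \right)} = \frac{p^{2}}{3}$ ($x{\left(p \right)} = \frac{p p}{3} = \frac{p^{2}}{3}$)
$Z{\left(r,w \right)} = \sqrt{r + w}$
$- 432 x{\left(18 \right)} + Z{\left(8,-10 \right)} = - 432 \frac{18^{2}}{3} + \sqrt{8 - 10} = - 432 \cdot \frac{1}{3} \cdot 324 + \sqrt{-2} = \left(-432\right) 108 + i \sqrt{2} = -46656 + i \sqrt{2}$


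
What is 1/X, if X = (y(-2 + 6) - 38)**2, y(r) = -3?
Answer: 1/1681 ≈ 0.00059488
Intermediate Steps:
X = 1681 (X = (-3 - 38)**2 = (-41)**2 = 1681)
1/X = 1/1681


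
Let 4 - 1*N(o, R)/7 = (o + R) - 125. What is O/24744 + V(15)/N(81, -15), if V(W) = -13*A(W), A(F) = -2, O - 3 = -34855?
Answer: -1227199/909342 ≈ -1.3495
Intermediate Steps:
O = -34852 (O = 3 - 34855 = -34852)
N(o, R) = 903 - 7*R - 7*o (N(o, R) = 28 - 7*((o + R) - 125) = 28 - 7*((R + o) - 125) = 28 - 7*(-125 + R + o) = 28 + (875 - 7*R - 7*o) = 903 - 7*R - 7*o)
V(W) = 26 (V(W) = -13*(-2) = 26)
O/24744 + V(15)/N(81, -15) = -34852/24744 + 26/(903 - 7*(-15) - 7*81) = -34852*1/24744 + 26/(903 + 105 - 567) = -8713/6186 + 26/441 = -1227199/909342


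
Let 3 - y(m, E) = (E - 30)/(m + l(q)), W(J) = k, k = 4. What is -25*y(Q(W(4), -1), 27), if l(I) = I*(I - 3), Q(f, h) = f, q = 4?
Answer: -675/8 ≈ -84.375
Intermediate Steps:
W(J) = 4
l(I) = I*(-3 + I)
y(m, E) = 3 - (-30 + E)/(4 + m) (y(m, E) = 3 - (E - 30)/(m + 4*(-3 + 4)) = 3 - (-30 + E)/(m + 4*1) = 3 - (-30 + E)/(m + 4) = 3 - (-30 + E)/(4 + m))
-25*y(Q(W(4), -1), 27) = -25*(42 - 1*27 + 3*4)/(4 + 4) = -25*(42 - 27 + 12)/8 = -25*27/8 = -675/8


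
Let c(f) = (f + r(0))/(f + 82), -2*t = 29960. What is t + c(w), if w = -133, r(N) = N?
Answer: -763847/51 ≈ -14977.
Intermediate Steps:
t = -14980 (t = -½*29960 = -14980)
c(f) = f/(82 + f) (c(f) = (f + 0)/(f + 82) = f/(82 + f))
t + c(w) = -14980 - 133/(82 - 133) = -14980 - 133/(-51) = -14980 - 133*(-1/51) = -14980 + 133/51 = -763847/51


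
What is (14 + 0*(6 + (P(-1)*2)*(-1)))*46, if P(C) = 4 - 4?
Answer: 644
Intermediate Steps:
P(C) = 0
(14 + 0*(6 + (P(-1)*2)*(-1)))*46 = (14 + 0*(6 + (0*2)*(-1)))*46 = (14 + 0*(6 + 0*(-1)))*46 = (14 + 0*(6 + 0))*46 = (14 + 0*6)*46 = (14 + 0)*46 = 14*46 = 644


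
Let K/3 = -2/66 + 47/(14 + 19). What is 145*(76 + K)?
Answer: 127890/11 ≈ 11626.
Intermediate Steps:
K = 46/11 (K = 3*(-2/66 + 47/(14 + 19)) = 3*(-2*1/66 + 47/33) = 3*(-1/33 + 47*(1/33)) = 3*(-1/33 + 47/33) = 3*(46/33) = 46/11 ≈ 4.1818)
145*(76 + K) = 145*(76 + 46/11) = 145*(882/11) = 127890/11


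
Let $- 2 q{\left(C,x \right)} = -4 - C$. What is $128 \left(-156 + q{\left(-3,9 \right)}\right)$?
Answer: $-19904$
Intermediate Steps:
$q{\left(C,x \right)} = 2 + \frac{C}{2}$ ($q{\left(C,x \right)} = - \frac{-4 - C}{2} = 2 + \frac{C}{2}$)
$128 \left(-156 + q{\left(-3,9 \right)}\right) = 128 \left(-156 + \left(2 + \frac{1}{2} \left(-3\right)\right)\right) = 128 \left(-156 + \left(2 - \frac{3}{2}\right)\right) = 128 \left(-156 + \frac{1}{2}\right) = 128 \left(- \frac{311}{2}\right) = -19904$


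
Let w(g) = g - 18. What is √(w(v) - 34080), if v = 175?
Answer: I*√33923 ≈ 184.18*I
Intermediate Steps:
w(g) = -18 + g
√(w(v) - 34080) = √((-18 + 175) - 34080) = √(157 - 34080) = √(-33923) = I*√33923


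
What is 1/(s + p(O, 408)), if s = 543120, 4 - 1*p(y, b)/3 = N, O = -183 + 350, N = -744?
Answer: 1/545364 ≈ 1.8336e-6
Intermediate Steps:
O = 167
p(y, b) = 2244 (p(y, b) = 12 - 3*(-744) = 12 + 2232 = 2244)
1/(s + p(O, 408)) = 1/(543120 + 2244) = 1/545364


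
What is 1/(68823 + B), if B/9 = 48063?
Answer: 1/501390 ≈ 1.9945e-6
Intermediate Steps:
B = 432567 (B = 9*48063 = 432567)
1/(68823 + B) = 1/(68823 + 432567) = 1/501390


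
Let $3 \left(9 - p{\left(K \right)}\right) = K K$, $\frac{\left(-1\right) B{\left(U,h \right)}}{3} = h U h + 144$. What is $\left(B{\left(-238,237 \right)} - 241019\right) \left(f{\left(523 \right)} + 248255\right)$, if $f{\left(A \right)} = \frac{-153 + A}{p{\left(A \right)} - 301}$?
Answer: $\frac{543115672490402095}{54881} \approx 9.8962 \cdot 10^{12}$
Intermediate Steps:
$B{\left(U,h \right)} = -432 - 3 U h^{2}$ ($B{\left(U,h \right)} = - 3 \left(h U h + 144\right) = - 3 \left(U h h + 144\right) = - 3 \left(U h^{2} + 144\right) = - 3 \left(144 + U h^{2}\right) = -432 - 3 U h^{2}$)
$p{\left(K \right)} = 9 - \frac{K^{2}}{3}$ ($p{\left(K \right)} = 9 - \frac{K K}{3} = 9 - \frac{K^{2}}{3}$)
$f{\left(A \right)} = \frac{-153 + A}{-292 - \frac{A^{2}}{3}}$ ($f{\left(A \right)} = \frac{-153 + A}{\left(9 - \frac{A^{2}}{3}\right) - 301} = \frac{-153 + A}{-292 - \frac{A^{2}}{3}}$)
$\left(B{\left(-238,237 \right)} - 241019\right) \left(f{\left(523 \right)} + 248255\right) = \left(\left(-432 - - 714 \cdot 237^{2}\right) - 241019\right) \left(\frac{3 \left(153 - 523\right)}{876 + 523^{2}} + 248255\right) = \left(\left(-432 - \left(-714\right) 56169\right) - 241019\right) \left(\frac{3 \left(153 - 523\right)}{876 + 273529} + 248255\right) = \left(\left(-432 + 40104666\right) - 241019\right) \left(3 \cdot \frac{1}{274405} \left(-370\right) + 248255\right) = \left(40104234 - 241019\right) \left(3 \cdot \frac{1}{274405} \left(-370\right) + 248255\right) = 39863215 \left(- \frac{222}{54881} + 248255\right) = 39863215 \cdot \frac{13624482433}{54881} = \frac{543115672490402095}{54881}$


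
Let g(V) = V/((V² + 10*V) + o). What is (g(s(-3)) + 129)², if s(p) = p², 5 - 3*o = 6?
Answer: 4365905625/262144 ≈ 16655.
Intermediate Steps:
o = -⅓ (o = 5/3 - ⅓*6 = 5/3 - 2 = -⅓ ≈ -0.33333)
g(V) = V/(-⅓ + V² + 10*V) (g(V) = V/((V² + 10*V) - ⅓) = V/(-⅓ + V² + 10*V))
(g(s(-3)) + 129)² = (3*(-3)²/(-1 + 3*((-3)²)² + 30*(-3)²) + 129)² = (3*9/(-1 + 3*9² + 30*9) + 129)² = (3*9/(-1 + 3*81 + 270) + 129)² = (3*9/(-1 + 243 + 270) + 129)² = (3*9/512 + 129)² = (3*9*(1/512) + 129)² = (27/512 + 129)² = (66075/512)² = 4365905625/262144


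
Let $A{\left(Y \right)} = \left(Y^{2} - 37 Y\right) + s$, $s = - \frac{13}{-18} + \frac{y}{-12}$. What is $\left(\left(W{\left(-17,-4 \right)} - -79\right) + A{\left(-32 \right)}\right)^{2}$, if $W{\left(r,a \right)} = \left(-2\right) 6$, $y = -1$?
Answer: $\frac{6712361041}{1296} \approx 5.1793 \cdot 10^{6}$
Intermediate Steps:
$s = \frac{29}{36}$ ($s = - \frac{13}{-18} - \frac{1}{-12} = \left(-13\right) \left(- \frac{1}{18}\right) - - \frac{1}{12} = \frac{13}{18} + \frac{1}{12} = \frac{29}{36} \approx 0.80556$)
$W{\left(r,a \right)} = -12$
$A{\left(Y \right)} = \frac{29}{36} + Y^{2} - 37 Y$ ($A{\left(Y \right)} = \left(Y^{2} - 37 Y\right) + \frac{29}{36} = \frac{29}{36} + Y^{2} - 37 Y$)
$\left(\left(W{\left(-17,-4 \right)} - -79\right) + A{\left(-32 \right)}\right)^{2} = \left(\left(-12 - -79\right) + \left(\frac{29}{36} + \left(-32\right)^{2} - -1184\right)\right)^{2} = \left(\left(-12 + 79\right) + \left(\frac{29}{36} + 1024 + 1184\right)\right)^{2} = \left(67 + \frac{79517}{36}\right)^{2} = \left(\frac{81929}{36}\right)^{2} = \frac{6712361041}{1296}$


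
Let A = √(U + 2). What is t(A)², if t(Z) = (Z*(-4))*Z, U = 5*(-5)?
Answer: 8464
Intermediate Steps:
U = -25
A = I*√23 (A = √(-25 + 2) = √(-23) = I*√23 ≈ 4.7958*I)
t(Z) = -4*Z² (t(Z) = (-4*Z)*Z = -4*Z²)
t(A)² = (-4*(I*√23)²)² = (-4*(-23))² = 92² = 8464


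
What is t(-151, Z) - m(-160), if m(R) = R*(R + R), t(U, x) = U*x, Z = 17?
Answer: -53767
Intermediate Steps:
m(R) = 2*R**2 (m(R) = R*(2*R) = 2*R**2)
t(-151, Z) - m(-160) = -151*17 - 2*(-160)**2 = -2567 - 2*25600 = -2567 - 1*51200 = -2567 - 51200 = -53767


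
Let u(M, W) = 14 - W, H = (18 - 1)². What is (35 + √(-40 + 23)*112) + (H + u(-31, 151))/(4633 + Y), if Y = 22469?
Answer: 474361/13551 + 112*I*√17 ≈ 35.006 + 461.79*I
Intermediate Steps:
H = 289 (H = 17² = 289)
(35 + √(-40 + 23)*112) + (H + u(-31, 151))/(4633 + Y) = (35 + √(-40 + 23)*112) + (289 + (14 - 1*151))/(4633 + 22469) = (35 + √(-17)*112) + (289 + (14 - 151))/27102 = (35 + (I*√17)*112) + (289 - 137)*(1/27102) = (35 + 112*I*√17) + 152*(1/27102) = (35 + 112*I*√17) + 76/13551 = 474361/13551 + 112*I*√17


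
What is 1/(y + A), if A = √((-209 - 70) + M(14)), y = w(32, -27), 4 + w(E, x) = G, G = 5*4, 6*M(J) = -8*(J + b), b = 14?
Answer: 48/1717 - I*√2847/1717 ≈ 0.027956 - 0.031076*I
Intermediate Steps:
M(J) = -56/3 - 4*J/3 (M(J) = (-8*(J + 14))/6 = (-8*(14 + J))/6 = (-112 - 8*J)/6 = -56/3 - 4*J/3)
G = 20
w(E, x) = 16 (w(E, x) = -4 + 20 = 16)
y = 16
A = I*√2847/3 (A = √((-209 - 70) + (-56/3 - 4/3*14)) = √(-279 + (-56/3 - 56/3)) = √(-279 - 112/3) = √(-949/3) = I*√2847/3 ≈ 17.786*I)
1/(y + A) = 1/(16 + I*√2847/3)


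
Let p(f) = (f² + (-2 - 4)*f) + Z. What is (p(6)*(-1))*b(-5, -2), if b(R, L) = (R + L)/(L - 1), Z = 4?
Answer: -28/3 ≈ -9.3333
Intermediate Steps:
b(R, L) = (L + R)/(-1 + L)
p(f) = 4 + f² - 6*f (p(f) = (f² + (-2 - 4)*f) + 4 = (f² - 6*f) + 4 = 4 + f² - 6*f)
(p(6)*(-1))*b(-5, -2) = ((4 + 6² - 6*6)*(-1))*((-2 - 5)/(-1 - 2)) = ((4 + 36 - 36)*(-1))*(-7/(-3)) = (4*(-1))*(-⅓*(-7)) = -4*7/3 = -28/3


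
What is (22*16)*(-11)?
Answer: -3872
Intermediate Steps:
(22*16)*(-11) = 352*(-11) = -3872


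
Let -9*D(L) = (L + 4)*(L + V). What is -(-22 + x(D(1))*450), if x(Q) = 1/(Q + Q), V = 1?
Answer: 449/2 ≈ 224.50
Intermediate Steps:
D(L) = -(1 + L)*(4 + L)/9 (D(L) = -(L + 4)*(L + 1)/9 = -(4 + L)*(1 + L)/9 = -(1 + L)*(4 + L)/9)
x(Q) = 1/(2*Q)
-(-22 + x(D(1))*450) = -(-22 + (1/(2*(-4/9 - 5/9*1 - ⅑*1²)))*450) = -(-22 + (1/(2*(-4/9 - 5/9 - ⅑*1)))*450) = -(-22 + (1/(2*(-4/9 - 5/9 - ⅑)))*450) = -(-22 + (1/(2*(-10/9)))*450) = -(-22 + ((½)*(-9/10))*450) = -(-22 - 9/20*450) = -(-22 - 405/2) = -1*(-449/2) = 449/2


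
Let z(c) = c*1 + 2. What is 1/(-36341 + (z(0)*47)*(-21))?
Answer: -1/38315 ≈ -2.6099e-5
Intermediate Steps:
z(c) = 2 + c (z(c) = c + 2 = 2 + c)
1/(-36341 + (z(0)*47)*(-21)) = 1/(-36341 + ((2 + 0)*47)*(-21)) = 1/(-36341 + (2*47)*(-21)) = 1/(-36341 + 94*(-21)) = 1/(-36341 - 1974) = 1/(-38315) = -1/38315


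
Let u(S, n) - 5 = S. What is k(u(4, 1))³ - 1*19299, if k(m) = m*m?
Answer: 512142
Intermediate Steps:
u(S, n) = 5 + S
k(m) = m²
k(u(4, 1))³ - 1*19299 = ((5 + 4)²)³ - 1*19299 = (9²)³ - 19299 = 81³ - 19299 = 531441 - 19299 = 512142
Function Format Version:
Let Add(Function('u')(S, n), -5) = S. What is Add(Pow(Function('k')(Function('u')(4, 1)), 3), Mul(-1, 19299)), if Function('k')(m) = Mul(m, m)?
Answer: 512142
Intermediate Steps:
Function('u')(S, n) = Add(5, S)
Function('k')(m) = Pow(m, 2)
Add(Pow(Function('k')(Function('u')(4, 1)), 3), Mul(-1, 19299)) = Add(Pow(Pow(Add(5, 4), 2), 3), Mul(-1, 19299)) = Add(Pow(Pow(9, 2), 3), -19299) = Add(Pow(81, 3), -19299) = Add(531441, -19299) = 512142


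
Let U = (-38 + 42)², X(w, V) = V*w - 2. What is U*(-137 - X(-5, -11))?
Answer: -3040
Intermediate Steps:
X(w, V) = -2 + V*w
U = 16 (U = 4² = 16)
U*(-137 - X(-5, -11)) = 16*(-137 - (-2 - 11*(-5))) = 16*(-137 - (-2 + 55)) = 16*(-137 - 1*53) = 16*(-137 - 53) = 16*(-190) = -3040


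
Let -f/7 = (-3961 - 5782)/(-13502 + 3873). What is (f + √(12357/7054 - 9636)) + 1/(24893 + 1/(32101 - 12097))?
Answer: -33961148219657/4794852728417 + I*√479389748298/7054 ≈ -7.0828 + 98.154*I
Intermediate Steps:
f = -68201/9629 (f = -7*(-3961 - 5782)/(-13502 + 3873) = -(-68201)/(-9629) = -(-68201)*(-1)/9629 = -7*9743/9629 = -68201/9629 ≈ -7.0829)
(f + √(12357/7054 - 9636)) + 1/(24893 + 1/(32101 - 12097)) = (-68201/9629 + √(12357/7054 - 9636)) + 1/(24893 + 1/(32101 - 12097)) = (-68201/9629 + √(12357*(1/7054) - 9636)) + 1/(24893 + 1/20004) = (-68201/9629 + √(12357/7054 - 9636)) + 1/(24893 + 1/20004) = (-68201/9629 + √(-67959987/7054)) + 1/(497959573/20004) = (-68201/9629 + I*√479389748298/7054) + 20004/497959573 = -33961148219657/4794852728417 + I*√479389748298/7054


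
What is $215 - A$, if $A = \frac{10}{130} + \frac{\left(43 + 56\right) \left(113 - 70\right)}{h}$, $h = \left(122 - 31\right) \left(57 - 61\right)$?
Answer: $\frac{82489}{364} \approx 226.62$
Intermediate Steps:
$h = -364$ ($h = 91 \left(-4\right) = -364$)
$A = - \frac{4229}{364}$ ($A = \frac{10}{130} + \frac{\left(43 + 56\right) \left(113 - 70\right)}{-364} = 10 \cdot \frac{1}{130} + 99 \cdot 43 \left(- \frac{1}{364}\right) = \frac{1}{13} + 4257 \left(- \frac{1}{364}\right) = \frac{1}{13} - \frac{4257}{364} = - \frac{4229}{364} \approx -11.618$)
$215 - A = 215 - - \frac{4229}{364} = 215 + \frac{4229}{364} = \frac{82489}{364}$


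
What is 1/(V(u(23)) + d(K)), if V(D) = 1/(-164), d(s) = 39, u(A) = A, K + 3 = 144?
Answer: 164/6395 ≈ 0.025645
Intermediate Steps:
K = 141 (K = -3 + 144 = 141)
V(D) = -1/164
1/(V(u(23)) + d(K)) = 1/(-1/164 + 39) = 1/(6395/164) = 164/6395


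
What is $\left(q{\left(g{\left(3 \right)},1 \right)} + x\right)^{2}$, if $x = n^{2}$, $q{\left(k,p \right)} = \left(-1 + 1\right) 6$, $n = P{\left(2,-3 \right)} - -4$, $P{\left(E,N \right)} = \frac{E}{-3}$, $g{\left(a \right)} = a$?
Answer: $\frac{10000}{81} \approx 123.46$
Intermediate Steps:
$P{\left(E,N \right)} = - \frac{E}{3}$ ($P{\left(E,N \right)} = E \left(- \frac{1}{3}\right) = - \frac{E}{3}$)
$n = \frac{10}{3}$ ($n = \left(- \frac{1}{3}\right) 2 - -4 = - \frac{2}{3} + 4 = \frac{10}{3} \approx 3.3333$)
$q{\left(k,p \right)} = 0$ ($q{\left(k,p \right)} = 0 \cdot 6 = 0$)
$x = \frac{100}{9}$ ($x = \left(\frac{10}{3}\right)^{2} = \frac{100}{9} \approx 11.111$)
$\left(q{\left(g{\left(3 \right)},1 \right)} + x\right)^{2} = \left(0 + \frac{100}{9}\right)^{2} = \left(\frac{100}{9}\right)^{2} = \frac{10000}{81}$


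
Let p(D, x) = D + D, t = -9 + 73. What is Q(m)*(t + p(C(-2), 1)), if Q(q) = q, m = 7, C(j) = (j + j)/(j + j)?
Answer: 462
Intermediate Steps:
C(j) = 1 (C(j) = (2*j)/((2*j)) = (2*j)*(1/(2*j)) = 1)
t = 64
p(D, x) = 2*D
Q(m)*(t + p(C(-2), 1)) = 7*(64 + 2*1) = 7*(64 + 2) = 7*66 = 462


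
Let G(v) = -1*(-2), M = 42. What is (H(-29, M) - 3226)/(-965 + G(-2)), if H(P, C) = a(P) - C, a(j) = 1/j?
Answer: 31591/9309 ≈ 3.3936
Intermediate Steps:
H(P, C) = 1/P - C
G(v) = 2
(H(-29, M) - 3226)/(-965 + G(-2)) = ((1/(-29) - 1*42) - 3226)/(-965 + 2) = ((-1/29 - 42) - 3226)/(-963) = (-1219/29 - 3226)*(-1/963) = -94773/29*(-1/963) = 31591/9309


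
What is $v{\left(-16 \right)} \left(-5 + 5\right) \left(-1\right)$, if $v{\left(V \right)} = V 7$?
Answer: $0$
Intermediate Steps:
$v{\left(V \right)} = 7 V$
$v{\left(-16 \right)} \left(-5 + 5\right) \left(-1\right) = 7 \left(-16\right) \left(-5 + 5\right) \left(-1\right) = - 112 \cdot 0 \left(-1\right) = \left(-112\right) 0 = 0$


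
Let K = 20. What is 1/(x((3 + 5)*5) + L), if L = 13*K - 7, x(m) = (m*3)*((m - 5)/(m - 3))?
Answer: 37/13561 ≈ 0.0027284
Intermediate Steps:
x(m) = 3*m*(-5 + m)/(-3 + m) (x(m) = (3*m)*((-5 + m)/(-3 + m)) = 3*m*(-5 + m)/(-3 + m))
L = 253 (L = 13*20 - 7 = 260 - 7 = 253)
1/(x((3 + 5)*5) + L) = 1/(3*((3 + 5)*5)*(-5 + (3 + 5)*5)/(-3 + (3 + 5)*5) + 253) = 1/(3*(8*5)*(-5 + 8*5)/(-3 + 8*5) + 253) = 1/(3*40*(-5 + 40)/(-3 + 40) + 253) = 1/(3*40*35/37 + 253) = 1/(3*40*(1/37)*35 + 253) = 1/(4200/37 + 253) = 1/(13561/37) = 37/13561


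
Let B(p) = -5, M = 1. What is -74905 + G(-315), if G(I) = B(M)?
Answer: -74910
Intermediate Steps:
G(I) = -5
-74905 + G(-315) = -74905 - 5 = -74910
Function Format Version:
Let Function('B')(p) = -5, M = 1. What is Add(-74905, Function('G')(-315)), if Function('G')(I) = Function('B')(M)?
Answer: -74910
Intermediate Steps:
Function('G')(I) = -5
Add(-74905, Function('G')(-315)) = Add(-74905, -5) = -74910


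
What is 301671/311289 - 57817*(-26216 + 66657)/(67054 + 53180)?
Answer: -242604200498273/12475840542 ≈ -19446.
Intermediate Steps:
301671/311289 - 57817*(-26216 + 66657)/(67054 + 53180) = 301671*(1/311289) - 57817/(120234/40441) = 100557/103763 - 57817/(120234*(1/40441)) = 100557/103763 - 57817/120234/40441 = 100557/103763 - 57817*40441/120234 = 100557/103763 - 2338177297/120234 = -242604200498273/12475840542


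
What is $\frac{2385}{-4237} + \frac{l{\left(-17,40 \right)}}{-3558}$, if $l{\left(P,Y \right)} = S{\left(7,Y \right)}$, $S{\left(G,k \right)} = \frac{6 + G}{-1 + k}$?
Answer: $- \frac{25461727}{45225738} \approx -0.56299$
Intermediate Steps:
$S{\left(G,k \right)} = \frac{6 + G}{-1 + k}$
$l{\left(P,Y \right)} = \frac{13}{-1 + Y}$ ($l{\left(P,Y \right)} = \frac{6 + 7}{-1 + Y} = \frac{1}{-1 + Y} 13 = \frac{13}{-1 + Y}$)
$\frac{2385}{-4237} + \frac{l{\left(-17,40 \right)}}{-3558} = \frac{2385}{-4237} + \frac{13 \frac{1}{-1 + 40}}{-3558} = 2385 \left(- \frac{1}{4237}\right) + \frac{13}{39} \left(- \frac{1}{3558}\right) = - \frac{2385}{4237} + 13 \cdot \frac{1}{39} \left(- \frac{1}{3558}\right) = - \frac{2385}{4237} + \frac{1}{3} \left(- \frac{1}{3558}\right) = - \frac{2385}{4237} - \frac{1}{10674} = - \frac{25461727}{45225738}$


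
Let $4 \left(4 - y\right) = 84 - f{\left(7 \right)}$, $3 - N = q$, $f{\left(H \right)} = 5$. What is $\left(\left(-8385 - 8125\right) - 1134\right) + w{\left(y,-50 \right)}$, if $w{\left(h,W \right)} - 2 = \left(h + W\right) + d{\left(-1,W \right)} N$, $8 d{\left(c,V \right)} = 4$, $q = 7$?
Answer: $- \frac{70839}{4} \approx -17710.0$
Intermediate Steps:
$d{\left(c,V \right)} = \frac{1}{2}$ ($d{\left(c,V \right)} = \frac{1}{8} \cdot 4 = \frac{1}{2}$)
$N = -4$ ($N = 3 - 7 = -4$)
$y = - \frac{63}{4}$ ($y = 4 - \frac{84 - 5}{4} = 4 - \frac{79}{4} = - \frac{63}{4} \approx -15.75$)
$w{\left(h,W \right)} = W + h$ ($w{\left(h,W \right)} = 2 + \left(\left(h + W\right) + \frac{1}{2} \left(-4\right)\right) = 2 - \left(2 - W - h\right) = 2 + \left(-2 + W + h\right) = W + h$)
$\left(\left(-8385 - 8125\right) - 1134\right) + w{\left(y,-50 \right)} = \left(\left(-8385 - 8125\right) - 1134\right) - \frac{263}{4} = \left(-16510 - 1134\right) - \frac{263}{4} = -17644 - \frac{263}{4} = - \frac{70839}{4}$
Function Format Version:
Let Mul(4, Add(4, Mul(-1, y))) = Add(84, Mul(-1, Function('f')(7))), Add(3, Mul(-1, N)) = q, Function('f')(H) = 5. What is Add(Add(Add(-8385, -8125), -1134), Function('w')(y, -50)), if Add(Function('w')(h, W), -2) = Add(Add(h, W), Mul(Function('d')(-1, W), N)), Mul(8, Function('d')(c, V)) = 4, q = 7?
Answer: Rational(-70839, 4) ≈ -17710.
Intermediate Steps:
Function('d')(c, V) = Rational(1, 2) (Function('d')(c, V) = Mul(Rational(1, 8), 4) = Rational(1, 2))
N = -4 (N = Add(3, Mul(-1, 7)) = Add(3, -7) = -4)
y = Rational(-63, 4) (y = Add(4, Mul(Rational(-1, 4), Add(84, Mul(-1, 5)))) = Add(4, Mul(Rational(-1, 4), Add(84, -5))) = Add(4, Mul(Rational(-1, 4), 79)) = Add(4, Rational(-79, 4)) = Rational(-63, 4) ≈ -15.750)
Function('w')(h, W) = Add(W, h) (Function('w')(h, W) = Add(2, Add(Add(h, W), Mul(Rational(1, 2), -4))) = Add(2, Add(Add(W, h), -2)) = Add(2, Add(-2, W, h)) = Add(W, h))
Add(Add(Add(-8385, -8125), -1134), Function('w')(y, -50)) = Add(Add(Add(-8385, -8125), -1134), Add(-50, Rational(-63, 4))) = Add(Add(-16510, -1134), Rational(-263, 4)) = Add(-17644, Rational(-263, 4)) = Rational(-70839, 4)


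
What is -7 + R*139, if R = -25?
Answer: -3482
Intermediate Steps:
-7 + R*139 = -7 - 25*139 = -7 - 3475 = -3482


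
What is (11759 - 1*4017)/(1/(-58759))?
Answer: -454912178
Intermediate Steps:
(11759 - 1*4017)/(1/(-58759)) = (11759 - 4017)/(-1/58759) = 7742*(-58759) = -454912178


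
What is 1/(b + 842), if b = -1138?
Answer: -1/296 ≈ -0.0033784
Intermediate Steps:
1/(b + 842) = 1/(-1138 + 842) = 1/(-296) = -1/296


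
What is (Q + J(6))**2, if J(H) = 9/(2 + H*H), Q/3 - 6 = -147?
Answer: 258084225/1444 ≈ 1.7873e+5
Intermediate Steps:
Q = -423 (Q = 18 + 3*(-147) = 18 - 441 = -423)
J(H) = 9/(2 + H**2)
(Q + J(6))**2 = (-423 + 9/(2 + 6**2))**2 = (-423 + 9/(2 + 36))**2 = (-423 + 9/38)**2 = (-16065/38)**2 = 258084225/1444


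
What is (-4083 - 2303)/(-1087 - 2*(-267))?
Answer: 6386/553 ≈ 11.548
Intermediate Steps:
(-4083 - 2303)/(-1087 - 2*(-267)) = -6386/(-1087 + 534) = -6386/(-553) = -6386*(-1/553) = 6386/553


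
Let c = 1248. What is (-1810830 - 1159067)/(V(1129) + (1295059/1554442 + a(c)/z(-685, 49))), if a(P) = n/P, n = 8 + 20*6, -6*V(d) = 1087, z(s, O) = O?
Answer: 4411096930328907/267840756041 ≈ 16469.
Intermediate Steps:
V(d) = -1087/6 (V(d) = -⅙*1087 = -1087/6)
n = 128 (n = 8 + 120 = 128)
a(P) = 128/P
(-1810830 - 1159067)/(V(1129) + (1295059/1554442 + a(c)/z(-685, 49))) = (-1810830 - 1159067)/(-1087/6 + (1295059/1554442 + (128/1248)/49)) = -2969897/(-1087/6 + (1295059*(1/1554442) + (128*(1/1248))*(1/49))) = -2969897/(-1087/6 + (1295059/1554442 + (4/39)*(1/49))) = -2969897/(-1087/6 + (1295059/1554442 + 4/1911)) = -2969897/(-1087/6 + 2481075517/2970538662) = -2969897/(-267840756041/1485269331) = -2969897*(-1485269331/267840756041) = 4411096930328907/267840756041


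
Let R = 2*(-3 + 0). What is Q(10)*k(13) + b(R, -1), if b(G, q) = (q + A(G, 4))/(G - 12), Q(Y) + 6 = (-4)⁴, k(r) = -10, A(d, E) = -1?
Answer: -22499/9 ≈ -2499.9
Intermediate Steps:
Q(Y) = 250 (Q(Y) = -6 + (-4)⁴ = -6 + 256 = 250)
R = -6 (R = 2*(-3) = -6)
b(G, q) = (-1 + q)/(-12 + G) (b(G, q) = (q - 1)/(G - 12) = (-1 + q)/(-12 + G))
Q(10)*k(13) + b(R, -1) = 250*(-10) + (-1 - 1)/(-12 - 6) = -2500 - 2/(-18) = -2500 - 1/18*(-2) = -2500 + ⅑ = -22499/9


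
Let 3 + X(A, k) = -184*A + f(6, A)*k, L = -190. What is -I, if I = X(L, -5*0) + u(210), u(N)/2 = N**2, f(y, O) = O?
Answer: -123157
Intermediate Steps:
u(N) = 2*N**2
X(A, k) = -3 - 184*A + A*k (X(A, k) = -3 + (-184*A + A*k) = -3 - 184*A + A*k)
I = 123157 (I = (-3 - 184*(-190) - (-950)*0) + 2*210**2 = (-3 + 34960 - 190*0) + 2*44100 = (-3 + 34960 + 0) + 88200 = 34957 + 88200 = 123157)
-I = -1*123157 = -123157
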